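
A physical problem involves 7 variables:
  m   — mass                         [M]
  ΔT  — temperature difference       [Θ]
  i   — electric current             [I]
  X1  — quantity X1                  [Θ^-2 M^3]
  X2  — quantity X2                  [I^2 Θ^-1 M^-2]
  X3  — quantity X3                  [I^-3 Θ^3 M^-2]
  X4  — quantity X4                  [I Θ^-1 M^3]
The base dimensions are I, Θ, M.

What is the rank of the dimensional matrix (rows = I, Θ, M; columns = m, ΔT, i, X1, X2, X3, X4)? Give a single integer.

3

Write exponents as rows I,Θ,M / cols m,ΔT,i,X1,X2,X3,X4:
  I: [ 0  0  1  0  2 -3  1]
  Θ: [ 0  1  0 -2 -1  3 -1]
  M: [ 1  0  0  3 -2 -2  3]
Echelon form has 3 nonzero rows (pivots: m,ΔT,i)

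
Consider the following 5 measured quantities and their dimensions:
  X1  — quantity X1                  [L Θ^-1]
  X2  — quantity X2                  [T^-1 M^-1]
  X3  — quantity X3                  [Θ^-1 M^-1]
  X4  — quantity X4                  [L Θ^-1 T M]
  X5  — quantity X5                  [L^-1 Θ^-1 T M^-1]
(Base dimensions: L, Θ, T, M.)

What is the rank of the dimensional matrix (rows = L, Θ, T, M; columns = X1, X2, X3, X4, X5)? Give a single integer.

Dimensional matrix (L×Θ×T×M by X1×X2×X3×X4×X5):
  L: [ 1  0  0  1 -1]
  Θ: [-1  0 -1 -1 -1]
  T: [ 0 -1  0  1  1]
  M: [ 0 -1 -1  1 -1]
Echelon form has 3 nonzero rows (pivots: X1,X2,X3)

3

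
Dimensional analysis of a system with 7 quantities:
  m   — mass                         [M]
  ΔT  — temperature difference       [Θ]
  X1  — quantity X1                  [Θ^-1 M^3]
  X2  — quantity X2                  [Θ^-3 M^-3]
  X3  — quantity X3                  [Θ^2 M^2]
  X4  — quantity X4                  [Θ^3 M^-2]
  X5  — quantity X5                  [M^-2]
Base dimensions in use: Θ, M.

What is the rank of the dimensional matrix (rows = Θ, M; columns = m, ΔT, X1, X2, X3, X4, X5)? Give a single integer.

2

Exponent matrix [Θ,M] × [m,ΔT,X1,X2,X3,X4,X5]:
  Θ: [ 0  1 -1 -3  2  3  0]
  M: [ 1  0  3 -3  2 -2 -2]
RREF → pivots at {m,ΔT} ⇒ r = 2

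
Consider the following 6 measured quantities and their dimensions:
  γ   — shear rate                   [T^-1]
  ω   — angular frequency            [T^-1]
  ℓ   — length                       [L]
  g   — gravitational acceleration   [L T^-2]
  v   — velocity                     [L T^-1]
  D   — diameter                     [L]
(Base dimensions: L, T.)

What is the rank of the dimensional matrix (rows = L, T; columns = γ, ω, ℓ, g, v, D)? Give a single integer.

2

Dimensional matrix (L×T by γ×ω×ℓ×g×v×D):
  L: [ 0  0  1  1  1  1]
  T: [-1 -1  0 -2 -1  0]
Row reduction gives pivot columns γ,ℓ; rank = 2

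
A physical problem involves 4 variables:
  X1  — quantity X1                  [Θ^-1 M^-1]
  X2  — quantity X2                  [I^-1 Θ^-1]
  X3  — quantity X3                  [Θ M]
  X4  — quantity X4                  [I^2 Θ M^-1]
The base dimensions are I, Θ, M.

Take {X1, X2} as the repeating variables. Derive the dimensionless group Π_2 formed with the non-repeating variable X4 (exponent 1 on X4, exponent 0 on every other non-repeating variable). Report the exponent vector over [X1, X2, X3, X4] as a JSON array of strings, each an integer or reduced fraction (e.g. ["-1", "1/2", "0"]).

Dimensional matrix (I×Θ×M by X1×X2×X3×X4):
  I: [ 0 -1  0  2]
  Θ: [-1 -1  1  1]
  M: [-1  0  1 -1]
RREF → pivots at {X1,X2} ⇒ r = 2
Pivot set = {X1,X2}, free = {X3,X4}
RREF:
  r0: [   1    0   -1    1]
  r1: [   0    1    0   -2]
  r2: [   0    0    0    0]
Fix exponent of X4 at 1, X3 at 0; solve each RREF row for its pivot's exponent:
  r0: exp(X1) + (1)·1 = 0 ⇒ exp(X1) = -1
  r1: exp(X2) + (-2)·1 = 0 ⇒ exp(X2) = 2
Π_2 = X1^-1 · X2^2 · X4

["-1", "2", "0", "1"]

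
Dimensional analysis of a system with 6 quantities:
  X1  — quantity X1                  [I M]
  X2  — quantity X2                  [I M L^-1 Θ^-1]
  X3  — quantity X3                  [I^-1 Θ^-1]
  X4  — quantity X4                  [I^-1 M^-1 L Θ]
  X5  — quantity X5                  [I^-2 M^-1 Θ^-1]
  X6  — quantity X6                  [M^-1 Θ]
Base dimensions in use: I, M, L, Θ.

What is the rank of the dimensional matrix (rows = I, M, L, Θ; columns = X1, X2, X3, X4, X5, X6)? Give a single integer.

Write exponents as rows I,M,L,Θ / cols X1,X2,X3,X4,X5,X6:
  I: [ 1  1 -1 -1 -2  0]
  M: [ 1  1  0 -1 -1 -1]
  L: [ 0 -1  0  1  0  0]
  Θ: [ 0 -1 -1  1 -1  1]
RREF → pivots at {X1,X2,X3} ⇒ r = 3

3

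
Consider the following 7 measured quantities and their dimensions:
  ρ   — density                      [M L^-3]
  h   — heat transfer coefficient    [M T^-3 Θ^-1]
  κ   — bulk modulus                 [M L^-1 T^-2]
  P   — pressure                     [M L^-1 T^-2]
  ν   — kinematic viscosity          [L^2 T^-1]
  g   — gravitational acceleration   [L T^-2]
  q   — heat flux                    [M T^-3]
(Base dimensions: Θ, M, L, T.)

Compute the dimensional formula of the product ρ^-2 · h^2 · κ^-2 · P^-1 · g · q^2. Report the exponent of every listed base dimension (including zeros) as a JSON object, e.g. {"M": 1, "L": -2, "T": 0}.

{"Θ": -2, "M": -1, "L": 10, "T": -8}

Dimensional matrix (Θ×M×L×T by ρ×h×κ×P×ν×g×q):
  Θ: [ 0 -1  0  0  0  0  0]
  M: [ 1  1  1  1  0  0  1]
  L: [-3  0 -1 -1  2  1  0]
  T: [ 0 -3 -2 -2 -1 -2 -3]
  [Θ]: (-2)·0+(2)·-1+(-2)·0+(-1)·0+(1)·0+(2)·0 = -2
  [M]: (-2)·1+(2)·1+(-2)·1+(-1)·1+(1)·0+(2)·1 = -1
  [L]: (-2)·-3+(2)·0+(-2)·-1+(-1)·-1+(1)·1+(2)·0 = 10
  [T]: (-2)·0+(2)·-3+(-2)·-2+(-1)·-2+(1)·-2+(2)·-3 = -8
⇒ Θ^-2 M^-1 L^10 T^-8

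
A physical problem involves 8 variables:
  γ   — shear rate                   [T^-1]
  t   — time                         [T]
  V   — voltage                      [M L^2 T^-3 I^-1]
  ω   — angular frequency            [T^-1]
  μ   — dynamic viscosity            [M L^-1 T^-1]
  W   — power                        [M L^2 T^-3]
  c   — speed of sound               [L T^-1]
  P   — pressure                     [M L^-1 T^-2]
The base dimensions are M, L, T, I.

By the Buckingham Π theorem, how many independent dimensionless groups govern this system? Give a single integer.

4

Exponent matrix [M,L,T,I] × [γ,t,V,ω,μ,W,c,P]:
  M: [ 0  0  1  0  1  1  0  1]
  L: [ 0  0  2  0 -1  2  1 -1]
  T: [-1  1 -3 -1 -1 -3 -1 -2]
  I: [ 0  0 -1  0  0  0  0  0]
Row reduction gives pivot columns γ,V,μ,W; rank = 4
8 vars − rank 4 = 4 Π groups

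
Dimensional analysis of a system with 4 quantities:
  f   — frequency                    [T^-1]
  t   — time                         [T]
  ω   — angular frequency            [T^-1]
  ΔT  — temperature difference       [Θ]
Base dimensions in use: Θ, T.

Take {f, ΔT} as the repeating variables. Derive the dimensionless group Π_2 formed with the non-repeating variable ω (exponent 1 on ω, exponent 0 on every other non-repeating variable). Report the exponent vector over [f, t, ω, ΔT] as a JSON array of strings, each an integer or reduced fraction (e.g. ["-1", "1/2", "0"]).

["-1", "0", "1", "0"]

Exponent matrix [Θ,T] × [f,t,ω,ΔT]:
  Θ: [ 0  0  0  1]
  T: [-1  1 -1  0]
Row reduction gives pivot columns f,ΔT; rank = 2
Pivot set = {f,ΔT}, free = {t,ω}
RREF:
  r0: [   1   -1    1    0]
  r1: [   0    0    0    1]
Fix exponent of ω at 1, t at 0; solve each RREF row for its pivot's exponent:
  r0: exp(f) + (1)·1 = 0 ⇒ exp(f) = -1
  r1: exp(ΔT) + (0)·1 = 0 ⇒ exp(ΔT) = 0
Π_2 = f^-1 · ω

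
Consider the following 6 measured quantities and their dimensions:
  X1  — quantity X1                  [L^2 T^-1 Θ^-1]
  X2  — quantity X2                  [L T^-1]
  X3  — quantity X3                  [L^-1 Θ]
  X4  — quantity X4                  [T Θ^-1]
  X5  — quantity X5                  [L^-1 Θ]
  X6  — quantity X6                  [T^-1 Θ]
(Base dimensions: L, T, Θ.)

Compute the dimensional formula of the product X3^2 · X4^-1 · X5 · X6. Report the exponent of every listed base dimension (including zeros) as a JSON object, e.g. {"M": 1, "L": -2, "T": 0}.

{"L": -3, "T": -2, "Θ": 5}

Write exponents as rows L,T,Θ / cols X1,X2,X3,X4,X5,X6:
  L: [ 2  1 -1  0 -1  0]
  T: [-1 -1  0  1  0 -1]
  Θ: [-1  0  1 -1  1  1]
  [L]: (2)·-1+(-1)·0+(1)·-1+(1)·0 = -3
  [T]: (2)·0+(-1)·1+(1)·0+(1)·-1 = -2
  [Θ]: (2)·1+(-1)·-1+(1)·1+(1)·1 = 5
⇒ L^-3 T^-2 Θ^5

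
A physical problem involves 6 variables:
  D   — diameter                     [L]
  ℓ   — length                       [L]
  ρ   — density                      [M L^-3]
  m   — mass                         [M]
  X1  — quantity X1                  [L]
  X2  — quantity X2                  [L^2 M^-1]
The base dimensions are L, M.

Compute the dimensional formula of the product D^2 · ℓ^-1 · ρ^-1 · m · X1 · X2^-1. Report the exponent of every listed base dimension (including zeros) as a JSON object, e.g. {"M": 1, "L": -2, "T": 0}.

{"L": 3, "M": 1}

Exponent matrix [L,M] × [D,ℓ,ρ,m,X1,X2]:
  L: [ 1  1 -3  0  1  2]
  M: [ 0  0  1  1  0 -1]
  [L]: (2)·1+(-1)·1+(-1)·-3+(1)·0+(1)·1+(-1)·2 = 3
  [M]: (2)·0+(-1)·0+(-1)·1+(1)·1+(1)·0+(-1)·-1 = 1
⇒ L^3 M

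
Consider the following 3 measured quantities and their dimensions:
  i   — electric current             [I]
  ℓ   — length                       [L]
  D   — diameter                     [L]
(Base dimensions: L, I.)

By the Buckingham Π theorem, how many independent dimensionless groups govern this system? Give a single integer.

1

Dimensional matrix (L×I by i×ℓ×D):
  L: [ 0  1  1]
  I: [ 1  0  0]
RREF → pivots at {i,ℓ} ⇒ r = 2
n=3, r=2 ⇒ 1 dimensionless group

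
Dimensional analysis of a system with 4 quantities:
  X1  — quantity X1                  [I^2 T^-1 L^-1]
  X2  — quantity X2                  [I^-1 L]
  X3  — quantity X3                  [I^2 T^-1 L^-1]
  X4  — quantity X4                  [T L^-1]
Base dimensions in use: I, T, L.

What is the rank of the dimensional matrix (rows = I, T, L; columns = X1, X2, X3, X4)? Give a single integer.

Exponent matrix [I,T,L] × [X1,X2,X3,X4]:
  I: [ 2 -1  2  0]
  T: [-1  0 -1  1]
  L: [-1  1 -1 -1]
Row reduction gives pivot columns X1,X2; rank = 2

2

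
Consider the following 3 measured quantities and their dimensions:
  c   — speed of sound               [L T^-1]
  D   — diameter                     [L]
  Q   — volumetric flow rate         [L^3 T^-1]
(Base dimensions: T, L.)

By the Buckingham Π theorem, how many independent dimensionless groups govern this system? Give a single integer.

1

Write exponents as rows T,L / cols c,D,Q:
  T: [-1  0 -1]
  L: [ 1  1  3]
Row reduction gives pivot columns c,D; rank = 2
n=3, r=2 ⇒ 1 dimensionless group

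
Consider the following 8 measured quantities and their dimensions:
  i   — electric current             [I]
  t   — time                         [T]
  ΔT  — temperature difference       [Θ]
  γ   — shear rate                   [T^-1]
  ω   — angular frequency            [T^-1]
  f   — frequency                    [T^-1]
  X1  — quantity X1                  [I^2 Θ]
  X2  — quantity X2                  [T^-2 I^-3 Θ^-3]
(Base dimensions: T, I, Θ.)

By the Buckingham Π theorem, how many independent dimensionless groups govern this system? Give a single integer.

Exponent matrix [T,I,Θ] × [i,t,ΔT,γ,ω,f,X1,X2]:
  T: [ 0  1  0 -1 -1 -1  0 -2]
  I: [ 1  0  0  0  0  0  2 -3]
  Θ: [ 0  0  1  0  0  0  1 -3]
Row reduction gives pivot columns i,t,ΔT; rank = 3
8 vars − rank 3 = 5 Π groups

5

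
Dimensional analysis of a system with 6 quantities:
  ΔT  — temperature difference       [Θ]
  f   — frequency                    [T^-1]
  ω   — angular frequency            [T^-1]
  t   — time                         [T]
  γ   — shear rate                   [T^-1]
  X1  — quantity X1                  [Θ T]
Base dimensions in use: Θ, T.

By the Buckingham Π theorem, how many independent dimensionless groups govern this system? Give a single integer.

4

Dimensional matrix (Θ×T by ΔT×f×ω×t×γ×X1):
  Θ: [ 1  0  0  0  0  1]
  T: [ 0 -1 -1  1 -1  1]
Echelon form has 2 nonzero rows (pivots: ΔT,f)
6 vars − rank 2 = 4 Π groups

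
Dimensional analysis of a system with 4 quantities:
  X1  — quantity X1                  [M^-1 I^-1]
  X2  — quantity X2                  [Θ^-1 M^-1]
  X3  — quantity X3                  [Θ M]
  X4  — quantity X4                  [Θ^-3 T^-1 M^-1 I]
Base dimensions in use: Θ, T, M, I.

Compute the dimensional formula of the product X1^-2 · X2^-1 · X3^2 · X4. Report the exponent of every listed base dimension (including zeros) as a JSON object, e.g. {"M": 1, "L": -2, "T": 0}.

{"Θ": 0, "T": -1, "M": 4, "I": 3}

Exponent matrix [Θ,T,M,I] × [X1,X2,X3,X4]:
  Θ: [ 0 -1  1 -3]
  T: [ 0  0  0 -1]
  M: [-1 -1  1 -1]
  I: [-1  0  0  1]
  [Θ]: (-2)·0+(-1)·-1+(2)·1+(1)·-3 = 0
  [T]: (-2)·0+(-1)·0+(2)·0+(1)·-1 = -1
  [M]: (-2)·-1+(-1)·-1+(2)·1+(1)·-1 = 4
  [I]: (-2)·-1+(-1)·0+(2)·0+(1)·1 = 3
⇒ T^-1 M^4 I^3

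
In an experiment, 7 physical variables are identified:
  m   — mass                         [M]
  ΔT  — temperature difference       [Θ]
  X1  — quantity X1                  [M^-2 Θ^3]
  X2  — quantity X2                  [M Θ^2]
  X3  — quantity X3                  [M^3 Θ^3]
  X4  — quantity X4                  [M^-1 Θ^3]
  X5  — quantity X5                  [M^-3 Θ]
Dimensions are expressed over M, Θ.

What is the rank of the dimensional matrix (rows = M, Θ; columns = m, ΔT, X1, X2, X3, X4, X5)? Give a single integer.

2

Dimensional matrix (M×Θ by m×ΔT×X1×X2×X3×X4×X5):
  M: [ 1  0 -2  1  3 -1 -3]
  Θ: [ 0  1  3  2  3  3  1]
Echelon form has 2 nonzero rows (pivots: m,ΔT)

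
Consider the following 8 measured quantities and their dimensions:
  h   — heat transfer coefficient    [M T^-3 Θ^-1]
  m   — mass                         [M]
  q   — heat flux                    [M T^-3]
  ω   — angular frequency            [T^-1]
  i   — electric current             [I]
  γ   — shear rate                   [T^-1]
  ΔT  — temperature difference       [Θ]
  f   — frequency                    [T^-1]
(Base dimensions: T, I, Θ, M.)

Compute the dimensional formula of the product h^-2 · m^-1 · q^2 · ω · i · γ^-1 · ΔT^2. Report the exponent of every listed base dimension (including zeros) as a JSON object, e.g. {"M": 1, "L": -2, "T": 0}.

{"T": 0, "I": 1, "Θ": 4, "M": -1}

Exponent matrix [T,I,Θ,M] × [h,m,q,ω,i,γ,ΔT,f]:
  T: [-3  0 -3 -1  0 -1  0 -1]
  I: [ 0  0  0  0  1  0  0  0]
  Θ: [-1  0  0  0  0  0  1  0]
  M: [ 1  1  1  0  0  0  0  0]
  [T]: (-2)·-3+(-1)·0+(2)·-3+(1)·-1+(1)·0+(-1)·-1+(2)·0 = 0
  [I]: (-2)·0+(-1)·0+(2)·0+(1)·0+(1)·1+(-1)·0+(2)·0 = 1
  [Θ]: (-2)·-1+(-1)·0+(2)·0+(1)·0+(1)·0+(-1)·0+(2)·1 = 4
  [M]: (-2)·1+(-1)·1+(2)·1+(1)·0+(1)·0+(-1)·0+(2)·0 = -1
⇒ I Θ^4 M^-1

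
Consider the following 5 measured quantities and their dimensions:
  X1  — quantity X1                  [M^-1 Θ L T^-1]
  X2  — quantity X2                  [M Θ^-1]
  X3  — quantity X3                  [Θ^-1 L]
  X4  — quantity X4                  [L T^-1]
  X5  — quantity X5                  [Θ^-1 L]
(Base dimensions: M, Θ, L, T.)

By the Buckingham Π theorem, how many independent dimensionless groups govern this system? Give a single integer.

Dimensional matrix (M×Θ×L×T by X1×X2×X3×X4×X5):
  M: [-1  1  0  0  0]
  Θ: [ 1 -1 -1  0 -1]
  L: [ 1  0  1  1  1]
  T: [-1  0  0 -1  0]
RREF → pivots at {X1,X2,X3} ⇒ r = 3
Π count = n − r = 5 − 3 = 2

2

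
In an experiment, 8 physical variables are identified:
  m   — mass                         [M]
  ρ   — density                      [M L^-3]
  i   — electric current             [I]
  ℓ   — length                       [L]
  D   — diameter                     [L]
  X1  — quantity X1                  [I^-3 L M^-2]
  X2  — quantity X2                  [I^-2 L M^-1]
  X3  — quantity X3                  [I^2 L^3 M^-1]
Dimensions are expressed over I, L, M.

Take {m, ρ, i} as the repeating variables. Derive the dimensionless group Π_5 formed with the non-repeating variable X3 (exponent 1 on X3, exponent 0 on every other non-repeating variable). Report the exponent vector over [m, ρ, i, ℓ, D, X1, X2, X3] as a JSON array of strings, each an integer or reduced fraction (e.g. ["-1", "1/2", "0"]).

["0", "1", "-2", "0", "0", "0", "0", "1"]

Write exponents as rows I,L,M / cols m,ρ,i,ℓ,D,X1,X2,X3:
  I: [ 0  0  1  0  0 -3 -2  2]
  L: [ 0 -3  0  1  1  1  1  3]
  M: [ 1  1  0  0  0 -2 -1 -1]
RREF → pivots at {m,ρ,i} ⇒ r = 3
Pivot set = {m,ρ,i}, free = {ℓ,D,X1,X2,X3}
RREF:
  r0: [   1    0    0  1/3  1/3 -5/3 -2/3    0]
  r1: [   0    1    0 -1/3 -1/3 -1/3 -1/3   -1]
  r2: [   0    0    1    0    0   -3   -2    2]
Fix exponent of X3 at 1, ℓ at 0, D at 0, X1 at 0, X2 at 0; solve each RREF row for its pivot's exponent:
  r0: exp(m) + (0)·1 = 0 ⇒ exp(m) = 0
  r1: exp(ρ) + (-1)·1 = 0 ⇒ exp(ρ) = 1
  r2: exp(i) + (2)·1 = 0 ⇒ exp(i) = -2
Π_5 = ρ · i^-2 · X3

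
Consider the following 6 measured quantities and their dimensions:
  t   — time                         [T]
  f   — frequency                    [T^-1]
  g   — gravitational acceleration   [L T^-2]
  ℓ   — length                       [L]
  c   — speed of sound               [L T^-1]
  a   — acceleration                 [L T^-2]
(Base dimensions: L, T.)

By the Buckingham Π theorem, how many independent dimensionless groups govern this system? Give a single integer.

Write exponents as rows L,T / cols t,f,g,ℓ,c,a:
  L: [ 0  0  1  1  1  1]
  T: [ 1 -1 -2  0 -1 -2]
Echelon form has 2 nonzero rows (pivots: t,g)
6 vars − rank 2 = 4 Π groups

4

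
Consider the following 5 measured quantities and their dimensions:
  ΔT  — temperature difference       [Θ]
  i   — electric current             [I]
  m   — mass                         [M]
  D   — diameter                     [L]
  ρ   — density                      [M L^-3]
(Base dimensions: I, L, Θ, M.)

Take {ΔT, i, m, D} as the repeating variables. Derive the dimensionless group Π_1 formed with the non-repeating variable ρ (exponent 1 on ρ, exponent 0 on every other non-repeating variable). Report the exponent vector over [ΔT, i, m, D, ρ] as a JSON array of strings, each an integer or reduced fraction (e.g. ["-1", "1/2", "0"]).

["0", "0", "-1", "3", "1"]

Write exponents as rows I,L,Θ,M / cols ΔT,i,m,D,ρ:
  I: [ 0  1  0  0  0]
  L: [ 0  0  0  1 -3]
  Θ: [ 1  0  0  0  0]
  M: [ 0  0  1  0  1]
RREF → pivots at {ΔT,i,m,D} ⇒ r = 4
Pivot set = {ΔT,i,m,D}, free = {ρ}
RREF:
  r0: [   1    0    0    0    0]
  r1: [   0    1    0    0    0]
  r2: [   0    0    1    0    1]
  r3: [   0    0    0    1   -3]
Fix exponent of ρ at 1; solve each RREF row for its pivot's exponent:
  r0: exp(ΔT) + (0)·1 = 0 ⇒ exp(ΔT) = 0
  r1: exp(i) + (0)·1 = 0 ⇒ exp(i) = 0
  r2: exp(m) + (1)·1 = 0 ⇒ exp(m) = -1
  r3: exp(D) + (-3)·1 = 0 ⇒ exp(D) = 3
Π_1 = m^-1 · D^3 · ρ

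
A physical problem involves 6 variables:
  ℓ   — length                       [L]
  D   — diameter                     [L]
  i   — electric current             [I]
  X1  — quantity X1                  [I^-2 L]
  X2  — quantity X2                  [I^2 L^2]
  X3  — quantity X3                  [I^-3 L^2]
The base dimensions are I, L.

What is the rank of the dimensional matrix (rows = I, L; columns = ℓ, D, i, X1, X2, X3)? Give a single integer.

2

Dimensional matrix (I×L by ℓ×D×i×X1×X2×X3):
  I: [ 0  0  1 -2  2 -3]
  L: [ 1  1  0  1  2  2]
Echelon form has 2 nonzero rows (pivots: ℓ,i)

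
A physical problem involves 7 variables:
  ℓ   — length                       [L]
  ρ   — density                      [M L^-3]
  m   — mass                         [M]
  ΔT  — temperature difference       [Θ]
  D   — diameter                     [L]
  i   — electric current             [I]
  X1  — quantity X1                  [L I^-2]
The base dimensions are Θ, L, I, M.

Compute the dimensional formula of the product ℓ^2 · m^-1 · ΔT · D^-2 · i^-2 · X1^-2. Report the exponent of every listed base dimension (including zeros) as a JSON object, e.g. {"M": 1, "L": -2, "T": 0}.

Write exponents as rows Θ,L,I,M / cols ℓ,ρ,m,ΔT,D,i,X1:
  Θ: [ 0  0  0  1  0  0  0]
  L: [ 1 -3  0  0  1  0  1]
  I: [ 0  0  0  0  0  1 -2]
  M: [ 0  1  1  0  0  0  0]
  [Θ]: (2)·0+(-1)·0+(1)·1+(-2)·0+(-2)·0+(-2)·0 = 1
  [L]: (2)·1+(-1)·0+(1)·0+(-2)·1+(-2)·0+(-2)·1 = -2
  [I]: (2)·0+(-1)·0+(1)·0+(-2)·0+(-2)·1+(-2)·-2 = 2
  [M]: (2)·0+(-1)·1+(1)·0+(-2)·0+(-2)·0+(-2)·0 = -1
⇒ Θ L^-2 I^2 M^-1

{"Θ": 1, "L": -2, "I": 2, "M": -1}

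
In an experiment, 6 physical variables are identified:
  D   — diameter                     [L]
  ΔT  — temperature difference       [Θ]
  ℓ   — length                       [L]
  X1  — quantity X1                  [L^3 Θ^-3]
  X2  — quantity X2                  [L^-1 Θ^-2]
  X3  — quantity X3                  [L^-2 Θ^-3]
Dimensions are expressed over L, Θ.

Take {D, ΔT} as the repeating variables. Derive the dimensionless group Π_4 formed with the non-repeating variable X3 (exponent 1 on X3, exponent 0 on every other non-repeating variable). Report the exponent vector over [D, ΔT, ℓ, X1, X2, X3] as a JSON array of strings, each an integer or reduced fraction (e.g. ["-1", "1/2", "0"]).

["2", "3", "0", "0", "0", "1"]

Write exponents as rows L,Θ / cols D,ΔT,ℓ,X1,X2,X3:
  L: [ 1  0  1  3 -1 -2]
  Θ: [ 0  1  0 -3 -2 -3]
RREF → pivots at {D,ΔT} ⇒ r = 2
Repeat: D,ΔT; free: ℓ,X1,X2,X3
RREF:
  r0: [   1    0    1    3   -1   -2]
  r1: [   0    1    0   -3   -2   -3]
Fix exponent of X3 at 1, ℓ at 0, X1 at 0, X2 at 0; solve each RREF row for its pivot's exponent:
  r0: exp(D) + (-2)·1 = 0 ⇒ exp(D) = 2
  r1: exp(ΔT) + (-3)·1 = 0 ⇒ exp(ΔT) = 3
Π_4 = D^2 · ΔT^3 · X3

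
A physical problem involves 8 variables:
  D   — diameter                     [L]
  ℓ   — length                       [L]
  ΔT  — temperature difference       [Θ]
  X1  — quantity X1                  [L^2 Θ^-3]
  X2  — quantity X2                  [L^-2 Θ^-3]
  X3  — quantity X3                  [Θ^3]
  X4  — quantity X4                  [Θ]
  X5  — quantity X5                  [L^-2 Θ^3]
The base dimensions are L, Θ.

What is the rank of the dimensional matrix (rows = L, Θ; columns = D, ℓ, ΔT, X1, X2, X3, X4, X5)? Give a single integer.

2

Exponent matrix [L,Θ] × [D,ℓ,ΔT,X1,X2,X3,X4,X5]:
  L: [ 1  1  0  2 -2  0  0 -2]
  Θ: [ 0  0  1 -3 -3  3  1  3]
RREF → pivots at {D,ΔT} ⇒ r = 2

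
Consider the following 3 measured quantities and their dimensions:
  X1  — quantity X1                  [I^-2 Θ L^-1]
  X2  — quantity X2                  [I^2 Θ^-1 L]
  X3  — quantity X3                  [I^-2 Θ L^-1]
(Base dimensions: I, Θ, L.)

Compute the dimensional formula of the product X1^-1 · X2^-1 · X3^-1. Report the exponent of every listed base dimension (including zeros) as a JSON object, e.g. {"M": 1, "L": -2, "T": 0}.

{"I": 2, "Θ": -1, "L": 1}

Dimensional matrix (I×Θ×L by X1×X2×X3):
  I: [-2  2 -2]
  Θ: [ 1 -1  1]
  L: [-1  1 -1]
  [I]: (-1)·-2+(-1)·2+(-1)·-2 = 2
  [Θ]: (-1)·1+(-1)·-1+(-1)·1 = -1
  [L]: (-1)·-1+(-1)·1+(-1)·-1 = 1
⇒ I^2 Θ^-1 L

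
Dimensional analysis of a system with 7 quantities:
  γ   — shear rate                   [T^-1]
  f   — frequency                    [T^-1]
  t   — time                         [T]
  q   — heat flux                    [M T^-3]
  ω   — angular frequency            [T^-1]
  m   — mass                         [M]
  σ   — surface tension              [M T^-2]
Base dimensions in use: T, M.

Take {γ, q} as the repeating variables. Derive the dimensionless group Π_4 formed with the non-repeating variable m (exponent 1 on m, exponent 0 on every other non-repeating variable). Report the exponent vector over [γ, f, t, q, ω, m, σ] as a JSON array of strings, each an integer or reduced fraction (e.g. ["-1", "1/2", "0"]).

Dimensional matrix (T×M by γ×f×t×q×ω×m×σ):
  T: [-1 -1  1 -3 -1  0 -2]
  M: [ 0  0  0  1  0  1  1]
Row reduction gives pivot columns γ,q; rank = 2
Repeat: γ,q; free: f,t,ω,m,σ
RREF:
  r0: [   1    1   -1    0    1   -3   -1]
  r1: [   0    0    0    1    0    1    1]
Fix exponent of m at 1, f at 0, t at 0, ω at 0, σ at 0; solve each RREF row for its pivot's exponent:
  r0: exp(γ) + (-3)·1 = 0 ⇒ exp(γ) = 3
  r1: exp(q) + (1)·1 = 0 ⇒ exp(q) = -1
Π_4 = γ^3 · q^-1 · m

["3", "0", "0", "-1", "0", "1", "0"]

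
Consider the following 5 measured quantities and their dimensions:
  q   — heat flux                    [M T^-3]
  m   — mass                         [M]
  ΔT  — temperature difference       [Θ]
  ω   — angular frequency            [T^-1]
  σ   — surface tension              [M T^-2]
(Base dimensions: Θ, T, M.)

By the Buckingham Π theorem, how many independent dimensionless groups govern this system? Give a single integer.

2

Exponent matrix [Θ,T,M] × [q,m,ΔT,ω,σ]:
  Θ: [ 0  0  1  0  0]
  T: [-3  0  0 -1 -2]
  M: [ 1  1  0  0  1]
RREF → pivots at {q,m,ΔT} ⇒ r = 3
5 vars − rank 3 = 2 Π groups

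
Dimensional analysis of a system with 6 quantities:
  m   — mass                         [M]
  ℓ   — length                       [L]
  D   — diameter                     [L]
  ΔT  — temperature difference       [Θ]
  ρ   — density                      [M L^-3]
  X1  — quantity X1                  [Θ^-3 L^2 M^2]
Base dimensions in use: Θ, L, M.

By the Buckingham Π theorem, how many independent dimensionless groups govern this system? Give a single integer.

Dimensional matrix (Θ×L×M by m×ℓ×D×ΔT×ρ×X1):
  Θ: [ 0  0  0  1  0 -3]
  L: [ 0  1  1  0 -3  2]
  M: [ 1  0  0  0  1  2]
Echelon form has 3 nonzero rows (pivots: m,ℓ,ΔT)
6 vars − rank 3 = 3 Π groups

3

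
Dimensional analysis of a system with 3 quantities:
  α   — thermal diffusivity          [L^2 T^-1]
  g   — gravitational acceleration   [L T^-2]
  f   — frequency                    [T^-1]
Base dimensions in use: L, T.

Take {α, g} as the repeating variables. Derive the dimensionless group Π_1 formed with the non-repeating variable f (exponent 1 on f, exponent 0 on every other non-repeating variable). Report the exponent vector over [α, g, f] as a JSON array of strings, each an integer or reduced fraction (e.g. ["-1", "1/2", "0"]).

["1/3", "-2/3", "1"]

Exponent matrix [L,T] × [α,g,f]:
  L: [ 2  1  0]
  T: [-1 -2 -1]
Row reduction gives pivot columns α,g; rank = 2
Repeat: α,g; free: f
RREF:
  r0: [   1    0 -1/3]
  r1: [   0    1  2/3]
Fix exponent of f at 1; solve each RREF row for its pivot's exponent:
  r0: exp(α) + (-1/3)·1 = 0 ⇒ exp(α) = 1/3
  r1: exp(g) + (2/3)·1 = 0 ⇒ exp(g) = -2/3
Π_1 = α^(1/3) · g^(-2/3) · f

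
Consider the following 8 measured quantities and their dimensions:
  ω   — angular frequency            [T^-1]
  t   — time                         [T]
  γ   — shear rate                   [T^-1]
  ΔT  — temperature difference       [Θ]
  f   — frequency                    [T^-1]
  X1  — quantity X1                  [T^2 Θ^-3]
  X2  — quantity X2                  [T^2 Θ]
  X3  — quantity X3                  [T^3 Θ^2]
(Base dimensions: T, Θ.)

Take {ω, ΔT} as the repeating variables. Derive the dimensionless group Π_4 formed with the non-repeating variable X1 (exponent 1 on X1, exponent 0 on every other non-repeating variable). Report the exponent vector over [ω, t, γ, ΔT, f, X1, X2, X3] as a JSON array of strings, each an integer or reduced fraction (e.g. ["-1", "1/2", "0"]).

["2", "0", "0", "3", "0", "1", "0", "0"]

Write exponents as rows T,Θ / cols ω,t,γ,ΔT,f,X1,X2,X3:
  T: [-1  1 -1  0 -1  2  2  3]
  Θ: [ 0  0  0  1  0 -3  1  2]
RREF → pivots at {ω,ΔT} ⇒ r = 2
Repeat: ω,ΔT; free: t,γ,f,X1,X2,X3
RREF:
  r0: [   1   -1    1    0    1   -2   -2   -3]
  r1: [   0    0    0    1    0   -3    1    2]
Fix exponent of X1 at 1, t at 0, γ at 0, f at 0, X2 at 0, X3 at 0; solve each RREF row for its pivot's exponent:
  r0: exp(ω) + (-2)·1 = 0 ⇒ exp(ω) = 2
  r1: exp(ΔT) + (-3)·1 = 0 ⇒ exp(ΔT) = 3
Π_4 = ω^2 · ΔT^3 · X1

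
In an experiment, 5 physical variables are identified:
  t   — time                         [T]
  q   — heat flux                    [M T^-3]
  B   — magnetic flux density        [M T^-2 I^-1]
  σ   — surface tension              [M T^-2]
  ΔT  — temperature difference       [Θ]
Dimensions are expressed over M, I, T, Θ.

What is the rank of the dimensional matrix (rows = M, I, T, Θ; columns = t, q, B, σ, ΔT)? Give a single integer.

4

Write exponents as rows M,I,T,Θ / cols t,q,B,σ,ΔT:
  M: [ 0  1  1  1  0]
  I: [ 0  0 -1  0  0]
  T: [ 1 -3 -2 -2  0]
  Θ: [ 0  0  0  0  1]
Row reduction gives pivot columns t,q,B,ΔT; rank = 4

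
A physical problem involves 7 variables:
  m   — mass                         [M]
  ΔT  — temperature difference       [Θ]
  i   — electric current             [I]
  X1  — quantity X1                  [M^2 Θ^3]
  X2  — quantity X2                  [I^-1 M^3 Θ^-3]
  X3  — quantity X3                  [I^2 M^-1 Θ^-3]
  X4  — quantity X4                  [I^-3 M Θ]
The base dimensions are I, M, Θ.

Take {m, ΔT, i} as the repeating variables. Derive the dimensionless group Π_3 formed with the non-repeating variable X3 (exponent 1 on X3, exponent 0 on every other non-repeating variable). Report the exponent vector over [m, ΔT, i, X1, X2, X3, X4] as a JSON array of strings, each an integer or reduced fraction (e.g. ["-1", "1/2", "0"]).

["1", "3", "-2", "0", "0", "1", "0"]

Write exponents as rows I,M,Θ / cols m,ΔT,i,X1,X2,X3,X4:
  I: [ 0  0  1  0 -1  2 -3]
  M: [ 1  0  0  2  3 -1  1]
  Θ: [ 0  1  0  3 -3 -3  1]
Row reduction gives pivot columns m,ΔT,i; rank = 3
Pivot set = {m,ΔT,i}, free = {X1,X2,X3,X4}
RREF:
  r0: [   1    0    0    2    3   -1    1]
  r1: [   0    1    0    3   -3   -3    1]
  r2: [   0    0    1    0   -1    2   -3]
Fix exponent of X3 at 1, X1 at 0, X2 at 0, X4 at 0; solve each RREF row for its pivot's exponent:
  r0: exp(m) + (-1)·1 = 0 ⇒ exp(m) = 1
  r1: exp(ΔT) + (-3)·1 = 0 ⇒ exp(ΔT) = 3
  r2: exp(i) + (2)·1 = 0 ⇒ exp(i) = -2
Π_3 = m · ΔT^3 · i^-2 · X3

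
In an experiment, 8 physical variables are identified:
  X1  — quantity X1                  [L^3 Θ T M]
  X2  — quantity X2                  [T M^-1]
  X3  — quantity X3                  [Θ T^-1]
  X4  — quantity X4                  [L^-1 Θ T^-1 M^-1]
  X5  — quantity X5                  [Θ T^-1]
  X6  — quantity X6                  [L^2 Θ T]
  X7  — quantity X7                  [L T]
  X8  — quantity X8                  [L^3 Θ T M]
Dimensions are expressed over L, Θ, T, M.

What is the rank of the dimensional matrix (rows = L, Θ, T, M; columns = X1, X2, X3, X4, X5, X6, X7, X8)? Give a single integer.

3

Exponent matrix [L,Θ,T,M] × [X1,X2,X3,X4,X5,X6,X7,X8]:
  L: [ 3  0  0 -1  0  2  1  3]
  Θ: [ 1  0  1  1  1  1  0  1]
  T: [ 1  1 -1 -1 -1  1  1  1]
  M: [ 1 -1  0 -1  0  0  0  1]
RREF → pivots at {X1,X2,X3} ⇒ r = 3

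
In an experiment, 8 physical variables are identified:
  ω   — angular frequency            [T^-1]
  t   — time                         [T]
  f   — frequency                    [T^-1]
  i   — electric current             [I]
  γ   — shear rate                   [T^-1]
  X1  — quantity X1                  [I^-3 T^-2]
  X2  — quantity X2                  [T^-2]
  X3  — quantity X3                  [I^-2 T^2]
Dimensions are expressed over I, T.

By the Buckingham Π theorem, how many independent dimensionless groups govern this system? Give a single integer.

Dimensional matrix (I×T by ω×t×f×i×γ×X1×X2×X3):
  I: [ 0  0  0  1  0 -3  0 -2]
  T: [-1  1 -1  0 -1 -2 -2  2]
Row reduction gives pivot columns ω,i; rank = 2
n=8, r=2 ⇒ 6 dimensionless groups

6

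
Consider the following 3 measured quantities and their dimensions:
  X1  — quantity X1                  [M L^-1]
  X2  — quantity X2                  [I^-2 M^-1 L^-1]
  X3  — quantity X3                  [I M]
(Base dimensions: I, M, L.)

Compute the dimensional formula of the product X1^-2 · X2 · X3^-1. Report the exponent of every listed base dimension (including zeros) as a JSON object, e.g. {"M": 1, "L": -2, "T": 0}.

Dimensional matrix (I×M×L by X1×X2×X3):
  I: [ 0 -2  1]
  M: [ 1 -1  1]
  L: [-1 -1  0]
  [I]: (-2)·0+(1)·-2+(-1)·1 = -3
  [M]: (-2)·1+(1)·-1+(-1)·1 = -4
  [L]: (-2)·-1+(1)·-1+(-1)·0 = 1
⇒ I^-3 M^-4 L

{"I": -3, "M": -4, "L": 1}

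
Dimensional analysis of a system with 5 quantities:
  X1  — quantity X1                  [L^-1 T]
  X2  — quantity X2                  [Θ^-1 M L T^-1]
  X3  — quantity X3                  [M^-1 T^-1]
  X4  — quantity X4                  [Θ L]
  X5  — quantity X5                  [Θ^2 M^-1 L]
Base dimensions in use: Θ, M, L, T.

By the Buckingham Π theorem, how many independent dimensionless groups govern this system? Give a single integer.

2

Exponent matrix [Θ,M,L,T] × [X1,X2,X3,X4,X5]:
  Θ: [ 0 -1  0  1  2]
  M: [ 0  1 -1  0 -1]
  L: [-1  1  0  1  1]
  T: [ 1 -1 -1  0  0]
Echelon form has 3 nonzero rows (pivots: X1,X2,X3)
n=5, r=3 ⇒ 2 dimensionless groups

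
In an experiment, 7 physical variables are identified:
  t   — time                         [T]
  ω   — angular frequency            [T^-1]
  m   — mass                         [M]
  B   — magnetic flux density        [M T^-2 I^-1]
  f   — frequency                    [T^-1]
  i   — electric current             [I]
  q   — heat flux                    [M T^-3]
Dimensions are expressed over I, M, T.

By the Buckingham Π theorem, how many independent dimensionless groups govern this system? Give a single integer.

Write exponents as rows I,M,T / cols t,ω,m,B,f,i,q:
  I: [ 0  0  0 -1  0  1  0]
  M: [ 0  0  1  1  0  0  1]
  T: [ 1 -1  0 -2 -1  0 -3]
Echelon form has 3 nonzero rows (pivots: t,m,B)
Π count = n − r = 7 − 3 = 4

4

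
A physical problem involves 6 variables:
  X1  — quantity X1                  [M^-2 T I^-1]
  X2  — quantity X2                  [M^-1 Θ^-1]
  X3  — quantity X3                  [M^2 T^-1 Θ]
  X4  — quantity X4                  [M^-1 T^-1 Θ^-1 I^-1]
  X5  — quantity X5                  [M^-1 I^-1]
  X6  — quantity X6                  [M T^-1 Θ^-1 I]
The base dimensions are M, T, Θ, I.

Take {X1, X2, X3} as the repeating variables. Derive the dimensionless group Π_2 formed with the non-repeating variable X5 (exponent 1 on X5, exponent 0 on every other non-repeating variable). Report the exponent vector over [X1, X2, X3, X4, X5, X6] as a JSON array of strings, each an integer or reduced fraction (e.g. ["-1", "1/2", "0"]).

Exponent matrix [M,T,Θ,I] × [X1,X2,X3,X4,X5,X6]:
  M: [-2 -1  2 -1 -1  1]
  T: [ 1  0 -1 -1  0 -1]
  Θ: [ 0 -1  1 -1  0 -1]
  I: [-1  0  0 -1 -1  1]
Echelon form has 3 nonzero rows (pivots: X1,X2,X3)
Repeat: X1,X2,X3; free: X4,X5,X6
RREF:
  r0: [   1    0    0    1    1   -1]
  r1: [   0    1    0    3    1    1]
  r2: [   0    0    1    2    1    0]
  r3: [   0    0    0    0    0    0]
Fix exponent of X5 at 1, X4 at 0, X6 at 0; solve each RREF row for its pivot's exponent:
  r0: exp(X1) + (1)·1 = 0 ⇒ exp(X1) = -1
  r1: exp(X2) + (1)·1 = 0 ⇒ exp(X2) = -1
  r2: exp(X3) + (1)·1 = 0 ⇒ exp(X3) = -1
Π_2 = X1^-1 · X2^-1 · X3^-1 · X5

["-1", "-1", "-1", "0", "1", "0"]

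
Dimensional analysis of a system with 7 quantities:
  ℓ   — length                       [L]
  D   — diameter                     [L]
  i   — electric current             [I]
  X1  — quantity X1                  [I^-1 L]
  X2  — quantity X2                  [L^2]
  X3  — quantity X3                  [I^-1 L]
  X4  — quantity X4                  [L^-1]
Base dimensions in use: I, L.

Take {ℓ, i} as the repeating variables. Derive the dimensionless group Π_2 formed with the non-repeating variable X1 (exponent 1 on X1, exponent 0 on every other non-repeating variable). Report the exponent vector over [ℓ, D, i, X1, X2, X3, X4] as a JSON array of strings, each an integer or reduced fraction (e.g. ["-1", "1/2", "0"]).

Dimensional matrix (I×L by ℓ×D×i×X1×X2×X3×X4):
  I: [ 0  0  1 -1  0 -1  0]
  L: [ 1  1  0  1  2  1 -1]
Row reduction gives pivot columns ℓ,i; rank = 2
Pivot set = {ℓ,i}, free = {D,X1,X2,X3,X4}
RREF:
  r0: [   1    1    0    1    2    1   -1]
  r1: [   0    0    1   -1    0   -1    0]
Fix exponent of X1 at 1, D at 0, X2 at 0, X3 at 0, X4 at 0; solve each RREF row for its pivot's exponent:
  r0: exp(ℓ) + (1)·1 = 0 ⇒ exp(ℓ) = -1
  r1: exp(i) + (-1)·1 = 0 ⇒ exp(i) = 1
Π_2 = ℓ^-1 · i · X1

["-1", "0", "1", "1", "0", "0", "0"]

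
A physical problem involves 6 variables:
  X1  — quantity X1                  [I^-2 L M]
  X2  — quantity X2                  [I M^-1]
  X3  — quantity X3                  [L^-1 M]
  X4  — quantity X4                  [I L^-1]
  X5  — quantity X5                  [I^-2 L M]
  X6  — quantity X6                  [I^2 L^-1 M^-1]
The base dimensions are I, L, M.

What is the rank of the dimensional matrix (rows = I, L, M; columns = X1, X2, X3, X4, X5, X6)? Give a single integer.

2

Dimensional matrix (I×L×M by X1×X2×X3×X4×X5×X6):
  I: [-2  1  0  1 -2  2]
  L: [ 1  0 -1 -1  1 -1]
  M: [ 1 -1  1  0  1 -1]
Echelon form has 2 nonzero rows (pivots: X1,X2)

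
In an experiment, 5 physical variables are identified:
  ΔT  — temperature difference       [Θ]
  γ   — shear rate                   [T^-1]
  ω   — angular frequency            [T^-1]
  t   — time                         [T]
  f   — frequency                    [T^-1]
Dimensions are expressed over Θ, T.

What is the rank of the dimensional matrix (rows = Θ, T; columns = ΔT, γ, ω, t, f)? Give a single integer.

Write exponents as rows Θ,T / cols ΔT,γ,ω,t,f:
  Θ: [ 1  0  0  0  0]
  T: [ 0 -1 -1  1 -1]
Row reduction gives pivot columns ΔT,γ; rank = 2

2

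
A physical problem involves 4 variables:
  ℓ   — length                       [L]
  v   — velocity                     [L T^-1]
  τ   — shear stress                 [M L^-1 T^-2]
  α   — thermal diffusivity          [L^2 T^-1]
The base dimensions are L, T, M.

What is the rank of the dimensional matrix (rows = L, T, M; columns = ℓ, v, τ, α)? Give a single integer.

Dimensional matrix (L×T×M by ℓ×v×τ×α):
  L: [ 1  1 -1  2]
  T: [ 0 -1 -2 -1]
  M: [ 0  0  1  0]
RREF → pivots at {ℓ,v,τ} ⇒ r = 3

3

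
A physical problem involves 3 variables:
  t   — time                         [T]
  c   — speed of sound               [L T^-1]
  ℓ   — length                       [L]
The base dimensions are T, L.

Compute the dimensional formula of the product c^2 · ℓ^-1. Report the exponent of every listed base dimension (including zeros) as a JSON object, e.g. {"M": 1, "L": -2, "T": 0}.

Write exponents as rows T,L / cols t,c,ℓ:
  T: [ 1 -1  0]
  L: [ 0  1  1]
  [T]: (2)·-1+(-1)·0 = -2
  [L]: (2)·1+(-1)·1 = 1
⇒ T^-2 L

{"T": -2, "L": 1}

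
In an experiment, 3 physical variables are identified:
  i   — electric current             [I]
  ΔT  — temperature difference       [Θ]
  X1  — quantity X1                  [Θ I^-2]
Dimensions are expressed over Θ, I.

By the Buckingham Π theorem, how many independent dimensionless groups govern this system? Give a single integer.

1

Dimensional matrix (Θ×I by i×ΔT×X1):
  Θ: [ 0  1  1]
  I: [ 1  0 -2]
RREF → pivots at {i,ΔT} ⇒ r = 2
n=3, r=2 ⇒ 1 dimensionless group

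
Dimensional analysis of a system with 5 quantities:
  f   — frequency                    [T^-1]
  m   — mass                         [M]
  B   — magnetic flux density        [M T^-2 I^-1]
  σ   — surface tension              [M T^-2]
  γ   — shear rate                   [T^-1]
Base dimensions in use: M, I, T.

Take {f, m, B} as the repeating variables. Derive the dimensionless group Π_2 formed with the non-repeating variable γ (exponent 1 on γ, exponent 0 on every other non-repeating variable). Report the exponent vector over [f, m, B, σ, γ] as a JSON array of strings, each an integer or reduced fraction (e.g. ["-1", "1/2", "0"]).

["-1", "0", "0", "0", "1"]

Exponent matrix [M,I,T] × [f,m,B,σ,γ]:
  M: [ 0  1  1  1  0]
  I: [ 0  0 -1  0  0]
  T: [-1  0 -2 -2 -1]
Row reduction gives pivot columns f,m,B; rank = 3
Repeat: f,m,B; free: σ,γ
RREF:
  r0: [   1    0    0    2    1]
  r1: [   0    1    0    1    0]
  r2: [   0    0    1    0    0]
Fix exponent of γ at 1, σ at 0; solve each RREF row for its pivot's exponent:
  r0: exp(f) + (1)·1 = 0 ⇒ exp(f) = -1
  r1: exp(m) + (0)·1 = 0 ⇒ exp(m) = 0
  r2: exp(B) + (0)·1 = 0 ⇒ exp(B) = 0
Π_2 = f^-1 · γ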